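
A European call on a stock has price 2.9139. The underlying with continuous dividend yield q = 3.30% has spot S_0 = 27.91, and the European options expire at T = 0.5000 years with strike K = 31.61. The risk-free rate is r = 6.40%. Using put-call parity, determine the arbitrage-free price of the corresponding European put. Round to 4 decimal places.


Answer: Put price = 6.0751

Derivation:
Put-call parity: C - P = S_0 * exp(-qT) - K * exp(-rT).
S_0 * exp(-qT) = 27.9100 * 0.98363538 = 27.45326344
K * exp(-rT) = 31.6100 * 0.96850658 = 30.61449306
P = C - S*exp(-qT) + K*exp(-rT)
P = 2.9139 - 27.45326344 + 30.61449306 = 6.0751


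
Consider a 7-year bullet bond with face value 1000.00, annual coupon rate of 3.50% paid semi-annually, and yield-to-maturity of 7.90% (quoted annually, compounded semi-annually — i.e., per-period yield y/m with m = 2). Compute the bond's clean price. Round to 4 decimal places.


Answer: Price = 766.8423

Derivation:
Coupon per period c = face * coupon_rate / m = 17.500000
Periods per year m = 2; per-period yield y/m = 0.039500
Number of cashflows N = 14
Cashflows (t years, CF_t, discount factor 1/(1+y/m)^(m*t), PV):
  t = 0.5000: CF_t = 17.500000, DF = 0.962001, PV = 16.835017
  t = 1.0000: CF_t = 17.500000, DF = 0.925446, PV = 16.195302
  t = 1.5000: CF_t = 17.500000, DF = 0.890280, PV = 15.579896
  t = 2.0000: CF_t = 17.500000, DF = 0.856450, PV = 14.987875
  t = 2.5000: CF_t = 17.500000, DF = 0.823906, PV = 14.418351
  t = 3.0000: CF_t = 17.500000, DF = 0.792598, PV = 13.870467
  t = 3.5000: CF_t = 17.500000, DF = 0.762480, PV = 13.343403
  t = 4.0000: CF_t = 17.500000, DF = 0.733507, PV = 12.836366
  t = 4.5000: CF_t = 17.500000, DF = 0.705634, PV = 12.348597
  t = 5.0000: CF_t = 17.500000, DF = 0.678821, PV = 11.879362
  t = 5.5000: CF_t = 17.500000, DF = 0.653026, PV = 11.427958
  t = 6.0000: CF_t = 17.500000, DF = 0.628212, PV = 10.993706
  t = 6.5000: CF_t = 17.500000, DF = 0.604340, PV = 10.575956
  t = 7.0000: CF_t = 1017.500000, DF = 0.581376, PV = 591.550065
Price P = sum_t PV_t = 766.842321


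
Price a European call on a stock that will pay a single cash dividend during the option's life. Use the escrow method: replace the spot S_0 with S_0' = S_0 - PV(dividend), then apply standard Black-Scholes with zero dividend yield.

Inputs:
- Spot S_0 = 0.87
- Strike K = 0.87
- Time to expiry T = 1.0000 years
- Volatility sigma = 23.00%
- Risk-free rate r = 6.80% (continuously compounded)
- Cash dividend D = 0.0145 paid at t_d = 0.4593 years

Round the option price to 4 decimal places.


Answer: Price = 0.0999

Derivation:
PV(D) = D * exp(-r * t_d) = 0.0145 * 0.96925029 = 0.01405413
S_0' = S_0 - PV(D) = 0.8700 - 0.01405413 = 0.85594587
d1 = (ln(S_0'/K) + (r + sigma^2/2)*T) / (sigma*sqrt(T)) = 0.33984316
d2 = d1 - sigma*sqrt(T) = 0.10984316
exp(-rT) = 0.93426047
N(d1) = 0.63301268; N(d2) = 0.54373312
C = S_0' * N(d1) - K * exp(-rT) * N(d2) = 0.85594587 * 0.63301268 - 0.8700 * 0.93426047 * 0.54373312 = 0.0999


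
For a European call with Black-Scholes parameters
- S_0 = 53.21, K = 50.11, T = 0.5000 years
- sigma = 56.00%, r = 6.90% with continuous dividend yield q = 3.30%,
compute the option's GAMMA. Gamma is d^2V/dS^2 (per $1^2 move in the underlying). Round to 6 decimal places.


d1 = 0.3950346978; d2 = -0.0009450996
phi(d1) = 0.3689977474; exp(-qT) = 0.9836353794; exp(-rT) = 0.9660883397
Gamma = exp(-qT) * phi(d1) / (S * sigma * sqrt(T)) = 0.9836353794 * 0.3689977474 / (53.2100 * 0.5600 * 0.7071067812) = 0.017226

Answer: Gamma = 0.017226


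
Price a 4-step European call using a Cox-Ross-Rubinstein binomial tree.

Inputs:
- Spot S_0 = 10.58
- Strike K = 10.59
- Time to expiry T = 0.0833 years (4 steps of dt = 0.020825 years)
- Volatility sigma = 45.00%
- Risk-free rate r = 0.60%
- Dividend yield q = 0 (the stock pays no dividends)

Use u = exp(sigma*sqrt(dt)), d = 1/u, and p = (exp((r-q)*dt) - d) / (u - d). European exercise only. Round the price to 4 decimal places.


dt = T/N = 0.020825
u = exp(sigma*sqrt(dt)) = 1.067094; d = 1/u = 0.937125
p = (exp((r-q)*dt) - d) / (u - d) = 0.484732
Discount per step: exp(-r*dt) = 0.999875
Stock lattice S(k, i) with i counting down-moves:
  k=0: S(0,0) = 10.5800
  k=1: S(1,0) = 11.2899; S(1,1) = 9.9148
  k=2: S(2,0) = 12.0473; S(2,1) = 10.5800; S(2,2) = 9.2914
  k=3: S(3,0) = 12.8556; S(3,1) = 11.2899; S(3,2) = 9.9148; S(3,3) = 8.7072
  k=4: S(4,0) = 13.7182; S(4,1) = 12.0473; S(4,2) = 10.5800; S(4,3) = 9.2914; S(4,4) = 8.1597
Terminal payoffs V(N, i) = max(S_T - K, 0):
  V(4,0) = 3.128168; V(4,1) = 1.457332; V(4,2) = 0.000000; V(4,3) = 0.000000; V(4,4) = 0.000000
Backward induction: V(k, i) = exp(-r*dt) * [p * V(k+1, i) + (1-p) * V(k+1, i+1)].
  V(3,0) = exp(-r*dt) * [p*3.128168 + (1-p)*1.457332] = 2.266957
  V(3,1) = exp(-r*dt) * [p*1.457332 + (1-p)*0.000000] = 0.706328
  V(3,2) = exp(-r*dt) * [p*0.000000 + (1-p)*0.000000] = 0.000000
  V(3,3) = exp(-r*dt) * [p*0.000000 + (1-p)*0.000000] = 0.000000
  V(2,0) = exp(-r*dt) * [p*2.266957 + (1-p)*0.706328] = 1.462633
  V(2,1) = exp(-r*dt) * [p*0.706328 + (1-p)*0.000000] = 0.342337
  V(2,2) = exp(-r*dt) * [p*0.000000 + (1-p)*0.000000] = 0.000000
  V(1,0) = exp(-r*dt) * [p*1.462633 + (1-p)*0.342337] = 0.885270
  V(1,1) = exp(-r*dt) * [p*0.342337 + (1-p)*0.000000] = 0.165921
  V(0,0) = exp(-r*dt) * [p*0.885270 + (1-p)*0.165921] = 0.514549

Answer: Price = V(0,0) = 0.5145


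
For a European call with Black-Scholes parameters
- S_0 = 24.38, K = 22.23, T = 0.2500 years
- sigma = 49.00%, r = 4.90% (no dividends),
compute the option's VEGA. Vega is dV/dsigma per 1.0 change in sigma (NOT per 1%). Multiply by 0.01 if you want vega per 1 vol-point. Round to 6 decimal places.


d1 = 0.5493179432; d2 = 0.3043179432
phi(d1) = 0.3430724483; exp(-qT) = 1.0000000000; exp(-rT) = 0.9878247258
Vega = S * exp(-qT) * phi(d1) * sqrt(T) = 24.3800 * 1.0000000000 * 0.3430724483 * 0.5000000000 = 4.182053

Answer: Vega = 4.182053


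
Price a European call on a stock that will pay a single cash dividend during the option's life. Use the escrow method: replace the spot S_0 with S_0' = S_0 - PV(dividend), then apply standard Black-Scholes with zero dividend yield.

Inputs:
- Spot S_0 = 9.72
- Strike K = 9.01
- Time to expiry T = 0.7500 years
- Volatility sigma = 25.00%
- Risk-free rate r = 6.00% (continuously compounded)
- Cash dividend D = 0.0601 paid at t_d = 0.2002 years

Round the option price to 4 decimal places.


Answer: Price = 1.4187

Derivation:
PV(D) = D * exp(-r * t_d) = 0.0601 * 0.98805986 = 0.05938240
S_0' = S_0 - PV(D) = 9.7200 - 0.05938240 = 9.66061760
d1 = (ln(S_0'/K) + (r + sigma^2/2)*T) / (sigma*sqrt(T)) = 0.63813375
d2 = d1 - sigma*sqrt(T) = 0.42162739
exp(-rT) = 0.95599748
N(d1) = 0.73830669; N(d2) = 0.66335150
C = S_0' * N(d1) - K * exp(-rT) * N(d2) = 9.66061760 * 0.73830669 - 9.0100 * 0.95599748 * 0.66335150 = 1.4187


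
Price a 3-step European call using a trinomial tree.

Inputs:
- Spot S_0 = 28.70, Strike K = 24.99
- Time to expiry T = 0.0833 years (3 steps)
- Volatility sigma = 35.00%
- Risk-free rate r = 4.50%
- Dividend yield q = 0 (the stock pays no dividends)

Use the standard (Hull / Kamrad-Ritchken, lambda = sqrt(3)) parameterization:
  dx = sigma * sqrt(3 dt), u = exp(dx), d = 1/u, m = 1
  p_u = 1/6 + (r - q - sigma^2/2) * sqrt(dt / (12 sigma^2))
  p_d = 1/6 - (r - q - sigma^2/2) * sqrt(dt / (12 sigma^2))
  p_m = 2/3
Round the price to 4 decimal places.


Answer: Price = V(0,0) = 3.9092

Derivation:
dt = T/N = 0.027767; dx = sigma*sqrt(3*dt) = 0.101016
u = exp(dx) = 1.106294; d = 1/u = 0.903918
p_u = 0.164433, p_m = 0.666667, p_d = 0.168900
Discount per step: exp(-r*dt) = 0.998751
Stock lattice S(k, j) with j the centered position index:
  k=0: S(0,+0) = 28.7000
  k=1: S(1,-1) = 25.9425; S(1,+0) = 28.7000; S(1,+1) = 31.7507
  k=2: S(2,-2) = 23.4499; S(2,-1) = 25.9425; S(2,+0) = 28.7000; S(2,+1) = 31.7507; S(2,+2) = 35.1256
  k=3: S(3,-3) = 21.1968; S(3,-2) = 23.4499; S(3,-1) = 25.9425; S(3,+0) = 28.7000; S(3,+1) = 31.7507; S(3,+2) = 35.1256; S(3,+3) = 38.8592
Terminal payoffs V(N, j) = max(S_T - K, 0):
  V(3,-3) = 0.000000; V(3,-2) = 0.000000; V(3,-1) = 0.952461; V(3,+0) = 3.710000; V(3,+1) = 6.760650; V(3,+2) = 10.135568; V(3,+3) = 13.869221
Backward induction: V(k, j) = exp(-r*dt) * [p_u * V(k+1, j+1) + p_m * V(k+1, j) + p_d * V(k+1, j-1)]
  V(2,-2) = exp(-r*dt) * [p_u*0.952461 + p_m*0.000000 + p_d*0.000000] = 0.156421
  V(2,-1) = exp(-r*dt) * [p_u*3.710000 + p_m*0.952461 + p_d*0.000000] = 1.243467
  V(2,+0) = exp(-r*dt) * [p_u*6.760650 + p_m*3.710000 + p_d*0.952461] = 3.741203
  V(2,+1) = exp(-r*dt) * [p_u*10.135568 + p_m*6.760650 + p_d*3.710000] = 6.791853
  V(2,+2) = exp(-r*dt) * [p_u*13.869221 + p_m*10.135568 + p_d*6.760650] = 10.166770
  V(1,-1) = exp(-r*dt) * [p_u*3.741203 + p_m*1.243467 + p_d*0.156421] = 1.468739
  V(1,+0) = exp(-r*dt) * [p_u*6.791853 + p_m*3.741203 + p_d*1.243467] = 3.816192
  V(1,+1) = exp(-r*dt) * [p_u*10.166770 + p_m*6.791853 + p_d*3.741203] = 6.823016
  V(0,+0) = exp(-r*dt) * [p_u*6.823016 + p_m*3.816192 + p_d*1.468739] = 3.909242


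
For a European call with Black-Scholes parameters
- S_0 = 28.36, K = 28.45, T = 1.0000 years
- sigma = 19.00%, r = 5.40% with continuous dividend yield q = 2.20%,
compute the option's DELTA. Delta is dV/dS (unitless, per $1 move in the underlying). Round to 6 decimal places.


Answer: Delta = 0.584447

Derivation:
d1 = 0.2467449531; d2 = 0.0567449531
phi(d1) = 0.3869808505; exp(-qT) = 0.9782402351; exp(-rT) = 0.9474321065
N(d1) = 0.5974471928
Delta = exp(-qT) * N(d1) = 0.9782402351 * 0.5974471928 = 0.584447


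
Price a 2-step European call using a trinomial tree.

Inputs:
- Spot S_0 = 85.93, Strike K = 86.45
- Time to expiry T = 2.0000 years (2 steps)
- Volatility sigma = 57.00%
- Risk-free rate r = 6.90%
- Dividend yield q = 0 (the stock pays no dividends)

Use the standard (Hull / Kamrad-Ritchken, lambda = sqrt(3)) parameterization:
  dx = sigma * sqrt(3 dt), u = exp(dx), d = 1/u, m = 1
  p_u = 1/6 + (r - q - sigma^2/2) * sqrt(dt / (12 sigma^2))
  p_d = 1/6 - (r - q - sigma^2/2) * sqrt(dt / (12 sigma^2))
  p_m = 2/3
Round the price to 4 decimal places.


dt = T/N = 1.000000; dx = sigma*sqrt(3*dt) = 0.987269
u = exp(dx) = 2.683895; d = 1/u = 0.372593
p_u = 0.119339, p_m = 0.666667, p_d = 0.213994
Discount per step: exp(-r*dt) = 0.933327
Stock lattice S(k, j) with j the centered position index:
  k=0: S(0,+0) = 85.9300
  k=1: S(1,-1) = 32.0169; S(1,+0) = 85.9300; S(1,+1) = 230.6271
  k=2: S(2,-2) = 11.9293; S(2,-1) = 32.0169; S(2,+0) = 85.9300; S(2,+1) = 230.6271; S(2,+2) = 618.9787
Terminal payoffs V(N, j) = max(S_T - K, 0):
  V(2,-2) = 0.000000; V(2,-1) = 0.000000; V(2,+0) = 0.000000; V(2,+1) = 144.177066; V(2,+2) = 532.528743
Backward induction: V(k, j) = exp(-r*dt) * [p_u * V(k+1, j+1) + p_m * V(k+1, j) + p_d * V(k+1, j-1)]
  V(1,-1) = exp(-r*dt) * [p_u*0.000000 + p_m*0.000000 + p_d*0.000000] = 0.000000
  V(1,+0) = exp(-r*dt) * [p_u*144.177066 + p_m*0.000000 + p_d*0.000000] = 16.058788
  V(1,+1) = exp(-r*dt) * [p_u*532.528743 + p_m*144.177066 + p_d*0.000000] = 149.023865
  V(0,+0) = exp(-r*dt) * [p_u*149.023865 + p_m*16.058788 + p_d*0.000000] = 26.590699

Answer: Price = V(0,0) = 26.5907


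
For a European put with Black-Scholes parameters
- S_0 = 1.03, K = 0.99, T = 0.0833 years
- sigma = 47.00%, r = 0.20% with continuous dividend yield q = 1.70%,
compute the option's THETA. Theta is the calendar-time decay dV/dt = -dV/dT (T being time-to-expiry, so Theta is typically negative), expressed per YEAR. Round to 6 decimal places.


Answer: Theta = -0.319709

Derivation:
d1 = 0.3506086377; d2 = 0.2149584627
phi(d1) = 0.3751603510; exp(-qT) = 0.9985849022; exp(-rT) = 0.9998334139
Theta = -S*exp(-qT)*phi(d1)*sigma/(2*sqrt(T)) + r*K*exp(-rT)*N(-d2) - q*S*exp(-qT)*N(-d1)
N(-d1) = 0.3629409877; N(-d2) = 0.4148998517; sqrt(T) = 0.2886173938
Term 1 = -1.0300 * 0.9985849022 * 0.3751603510 * 0.4700 / (2 * 0.2886173938) = -0.3141843261
Term 2 = 0.0020 * 0.9900 * 0.9998334139 * 0.4148998517 = 0.0008213649
Term 3 = -0.0170 * 1.0300 * 0.9985849022 * 0.3629409877 = -0.0063461036
Theta = -0.3141843261 + (0.0008213649) + (-0.0063461036) = -0.319709


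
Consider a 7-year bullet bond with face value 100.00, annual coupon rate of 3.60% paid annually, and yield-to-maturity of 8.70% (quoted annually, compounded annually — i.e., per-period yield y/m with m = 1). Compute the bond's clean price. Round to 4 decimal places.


Answer: Price = 74.0715

Derivation:
Coupon per period c = face * coupon_rate / m = 3.600000
Periods per year m = 1; per-period yield y/m = 0.087000
Number of cashflows N = 7
Cashflows (t years, CF_t, discount factor 1/(1+y/m)^(m*t), PV):
  t = 1.0000: CF_t = 3.600000, DF = 0.919963, PV = 3.311868
  t = 2.0000: CF_t = 3.600000, DF = 0.846332, PV = 3.046796
  t = 3.0000: CF_t = 3.600000, DF = 0.778595, PV = 2.802940
  t = 4.0000: CF_t = 3.600000, DF = 0.716278, PV = 2.578602
  t = 5.0000: CF_t = 3.600000, DF = 0.658950, PV = 2.372219
  t = 6.0000: CF_t = 3.600000, DF = 0.606209, PV = 2.182354
  t = 7.0000: CF_t = 103.600000, DF = 0.557690, PV = 57.776728
Price P = sum_t PV_t = 74.071508


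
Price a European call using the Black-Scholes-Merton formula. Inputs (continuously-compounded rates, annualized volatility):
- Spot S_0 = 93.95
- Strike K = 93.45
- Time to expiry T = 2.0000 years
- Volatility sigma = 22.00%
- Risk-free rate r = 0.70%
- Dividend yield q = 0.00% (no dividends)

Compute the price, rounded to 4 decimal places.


Answer: Price = 12.4248

Derivation:
d1 = (ln(S/K) + (r - q + 0.5*sigma^2) * T) / (sigma * sqrt(T)) = 0.21771237
d2 = d1 - sigma * sqrt(T) = -0.09341462
exp(-rT) = 0.98609754; exp(-qT) = 1.00000000
C = S_0 * exp(-qT) * N(d1) - K * exp(-rT) * N(d2)
N(d1) = 0.58617339; N(d2) = 0.46278709
C = 93.9500 * 1.00000000 * 0.58617339 - 93.4500 * 0.98609754 * 0.46278709 = 12.4248


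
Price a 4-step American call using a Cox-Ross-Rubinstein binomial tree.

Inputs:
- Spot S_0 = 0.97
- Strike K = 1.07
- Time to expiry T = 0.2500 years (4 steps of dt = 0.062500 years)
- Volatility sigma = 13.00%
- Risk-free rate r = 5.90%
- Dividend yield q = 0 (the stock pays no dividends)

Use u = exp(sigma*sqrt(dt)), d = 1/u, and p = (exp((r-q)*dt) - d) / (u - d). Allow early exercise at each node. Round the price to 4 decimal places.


dt = T/N = 0.062500
u = exp(sigma*sqrt(dt)) = 1.033034; d = 1/u = 0.968022
p = (exp((r-q)*dt) - d) / (u - d) = 0.548701
Discount per step: exp(-r*dt) = 0.996319
Stock lattice S(k, i) with i counting down-moves:
  k=0: S(0,0) = 0.9700
  k=1: S(1,0) = 1.0020; S(1,1) = 0.9390
  k=2: S(2,0) = 1.0351; S(2,1) = 0.9700; S(2,2) = 0.9090
  k=3: S(3,0) = 1.0693; S(3,1) = 1.0020; S(3,2) = 0.9390; S(3,3) = 0.8799
  k=4: S(4,0) = 1.1047; S(4,1) = 1.0351; S(4,2) = 0.9700; S(4,3) = 0.9090; S(4,4) = 0.8518
Terminal payoffs V(N, i) = max(S_T - K, 0):
  V(4,0) = 0.034664; V(4,1) = 0.000000; V(4,2) = 0.000000; V(4,3) = 0.000000; V(4,4) = 0.000000
Backward induction: V(k, i) = exp(-r*dt) * [p * V(k+1, i) + (1-p) * V(k+1, i+1)]; then take max(V_cont, immediate exercise) for American.
  V(3,0) = exp(-r*dt) * [p*0.034664 + (1-p)*0.000000] = 0.018950; exercise = 0.000000; V(3,0) = max -> 0.018950
  V(3,1) = exp(-r*dt) * [p*0.000000 + (1-p)*0.000000] = 0.000000; exercise = 0.000000; V(3,1) = max -> 0.000000
  V(3,2) = exp(-r*dt) * [p*0.000000 + (1-p)*0.000000] = 0.000000; exercise = 0.000000; V(3,2) = max -> 0.000000
  V(3,3) = exp(-r*dt) * [p*0.000000 + (1-p)*0.000000] = 0.000000; exercise = 0.000000; V(3,3) = max -> 0.000000
  V(2,0) = exp(-r*dt) * [p*0.018950 + (1-p)*0.000000] = 0.010360; exercise = 0.000000; V(2,0) = max -> 0.010360
  V(2,1) = exp(-r*dt) * [p*0.000000 + (1-p)*0.000000] = 0.000000; exercise = 0.000000; V(2,1) = max -> 0.000000
  V(2,2) = exp(-r*dt) * [p*0.000000 + (1-p)*0.000000] = 0.000000; exercise = 0.000000; V(2,2) = max -> 0.000000
  V(1,0) = exp(-r*dt) * [p*0.010360 + (1-p)*0.000000] = 0.005663; exercise = 0.000000; V(1,0) = max -> 0.005663
  V(1,1) = exp(-r*dt) * [p*0.000000 + (1-p)*0.000000] = 0.000000; exercise = 0.000000; V(1,1) = max -> 0.000000
  V(0,0) = exp(-r*dt) * [p*0.005663 + (1-p)*0.000000] = 0.003096; exercise = 0.000000; V(0,0) = max -> 0.003096

Answer: Price = V(0,0) = 0.0031


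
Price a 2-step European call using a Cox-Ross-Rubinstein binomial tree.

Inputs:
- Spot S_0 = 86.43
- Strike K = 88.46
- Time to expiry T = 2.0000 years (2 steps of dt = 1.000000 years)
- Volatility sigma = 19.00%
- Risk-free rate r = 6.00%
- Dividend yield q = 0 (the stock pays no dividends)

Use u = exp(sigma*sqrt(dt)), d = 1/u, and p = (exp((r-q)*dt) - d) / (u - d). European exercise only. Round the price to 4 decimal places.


dt = T/N = 1.000000
u = exp(sigma*sqrt(dt)) = 1.209250; d = 1/u = 0.826959
p = (exp((r-q)*dt) - d) / (u - d) = 0.614395
Discount per step: exp(-r*dt) = 0.941765
Stock lattice S(k, i) with i counting down-moves:
  k=0: S(0,0) = 86.4300
  k=1: S(1,0) = 104.5154; S(1,1) = 71.4741
  k=2: S(2,0) = 126.3853; S(2,1) = 86.4300; S(2,2) = 59.1061
Terminal payoffs V(N, i) = max(S_T - K, 0):
  V(2,0) = 37.925257; V(2,1) = 0.000000; V(2,2) = 0.000000
Backward induction: V(k, i) = exp(-r*dt) * [p * V(k+1, i) + (1-p) * V(k+1, i+1)].
  V(1,0) = exp(-r*dt) * [p*37.925257 + (1-p)*0.000000] = 21.944144
  V(1,1) = exp(-r*dt) * [p*0.000000 + (1-p)*0.000000] = 0.000000
  V(0,0) = exp(-r*dt) * [p*21.944144 + (1-p)*0.000000] = 12.697224

Answer: Price = V(0,0) = 12.6972


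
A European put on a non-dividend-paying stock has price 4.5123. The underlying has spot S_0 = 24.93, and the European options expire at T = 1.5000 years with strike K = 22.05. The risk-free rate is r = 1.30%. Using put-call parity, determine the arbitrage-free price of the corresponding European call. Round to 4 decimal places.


Answer: Call price = 7.8181

Derivation:
Put-call parity: C - P = S_0 * exp(-qT) - K * exp(-rT).
S_0 * exp(-qT) = 24.9300 * 1.00000000 = 24.93000000
K * exp(-rT) = 22.0500 * 0.98068890 = 21.62419014
C = P + S*exp(-qT) - K*exp(-rT)
C = 4.5123 + 24.93000000 - 21.62419014 = 7.8181


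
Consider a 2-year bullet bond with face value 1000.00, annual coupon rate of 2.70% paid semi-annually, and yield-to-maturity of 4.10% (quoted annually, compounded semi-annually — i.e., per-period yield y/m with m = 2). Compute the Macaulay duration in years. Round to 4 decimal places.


Coupon per period c = face * coupon_rate / m = 13.500000
Periods per year m = 2; per-period yield y/m = 0.020500
Number of cashflows N = 4
Cashflows (t years, CF_t, discount factor 1/(1+y/m)^(m*t), PV):
  t = 0.5000: CF_t = 13.500000, DF = 0.979912, PV = 13.228809
  t = 1.0000: CF_t = 13.500000, DF = 0.960227, PV = 12.963067
  t = 1.5000: CF_t = 13.500000, DF = 0.940938, PV = 12.702662
  t = 2.0000: CF_t = 1013.500000, DF = 0.922036, PV = 934.483671
Price P = sum_t PV_t = 973.378209
Macaulay numerator sum_t t * PV_t:
  t * PV_t at t = 0.5000: 6.614405
  t * PV_t at t = 1.0000: 12.963067
  t * PV_t at t = 1.5000: 19.053993
  t * PV_t at t = 2.0000: 1868.967341
Macaulay duration D = (sum_t t * PV_t) / P = 1907.598805 / 973.378209 = 1.959771

Answer: Macaulay duration = 1.9598 years


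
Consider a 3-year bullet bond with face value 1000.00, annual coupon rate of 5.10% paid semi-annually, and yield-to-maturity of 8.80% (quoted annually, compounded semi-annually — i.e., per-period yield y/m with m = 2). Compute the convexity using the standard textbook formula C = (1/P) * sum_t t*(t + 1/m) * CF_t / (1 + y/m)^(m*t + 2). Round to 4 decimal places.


Coupon per period c = face * coupon_rate / m = 25.500000
Periods per year m = 2; per-period yield y/m = 0.044000
Number of cashflows N = 6
Cashflows (t years, CF_t, discount factor 1/(1+y/m)^(m*t), PV):
  t = 0.5000: CF_t = 25.500000, DF = 0.957854, PV = 24.425287
  t = 1.0000: CF_t = 25.500000, DF = 0.917485, PV = 23.395869
  t = 1.5000: CF_t = 25.500000, DF = 0.878817, PV = 22.409836
  t = 2.0000: CF_t = 25.500000, DF = 0.841779, PV = 21.465360
  t = 2.5000: CF_t = 25.500000, DF = 0.806302, PV = 20.560690
  t = 3.0000: CF_t = 1025.500000, DF = 0.772320, PV = 792.013661
Price P = sum_t PV_t = 904.270705
Convexity numerator sum_t t*(t + 1/m) * CF_t / (1+y/m)^(m*t + 2):
  t = 0.5000: term = 11.204918
  t = 1.0000: term = 32.198041
  t = 1.5000: term = 61.682070
  t = 2.0000: term = 98.470738
  t = 2.5000: term = 141.480945
  t = 3.0000: term = 7629.937394
Convexity = (1/P) * sum = 7974.974106 / 904.270705 = 8.819233

Answer: Convexity = 8.8192


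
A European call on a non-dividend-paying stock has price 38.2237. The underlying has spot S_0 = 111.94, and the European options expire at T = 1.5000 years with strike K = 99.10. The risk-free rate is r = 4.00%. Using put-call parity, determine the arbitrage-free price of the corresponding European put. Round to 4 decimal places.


Answer: Put price = 19.6126

Derivation:
Put-call parity: C - P = S_0 * exp(-qT) - K * exp(-rT).
S_0 * exp(-qT) = 111.9400 * 1.00000000 = 111.94000000
K * exp(-rT) = 99.1000 * 0.94176453 = 93.32886528
P = C - S*exp(-qT) + K*exp(-rT)
P = 38.2237 - 111.94000000 + 93.32886528 = 19.6126


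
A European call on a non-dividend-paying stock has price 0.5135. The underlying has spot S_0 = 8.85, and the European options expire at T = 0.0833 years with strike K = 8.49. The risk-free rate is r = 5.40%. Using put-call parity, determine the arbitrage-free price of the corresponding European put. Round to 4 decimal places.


Answer: Put price = 0.1154

Derivation:
Put-call parity: C - P = S_0 * exp(-qT) - K * exp(-rT).
S_0 * exp(-qT) = 8.8500 * 1.00000000 = 8.85000000
K * exp(-rT) = 8.4900 * 0.99551190 = 8.45189605
P = C - S*exp(-qT) + K*exp(-rT)
P = 0.5135 - 8.85000000 + 8.45189605 = 0.1154


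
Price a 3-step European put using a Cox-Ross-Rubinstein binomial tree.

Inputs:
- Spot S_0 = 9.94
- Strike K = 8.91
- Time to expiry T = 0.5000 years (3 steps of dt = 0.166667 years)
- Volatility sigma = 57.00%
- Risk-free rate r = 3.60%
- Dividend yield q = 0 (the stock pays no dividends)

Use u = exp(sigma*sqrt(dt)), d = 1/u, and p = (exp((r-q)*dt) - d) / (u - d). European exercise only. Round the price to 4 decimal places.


dt = T/N = 0.166667
u = exp(sigma*sqrt(dt)) = 1.262005; d = 1/u = 0.792390
p = (exp((r-q)*dt) - d) / (u - d) = 0.454901
Discount per step: exp(-r*dt) = 0.994018
Stock lattice S(k, i) with i counting down-moves:
  k=0: S(0,0) = 9.9400
  k=1: S(1,0) = 12.5443; S(1,1) = 7.8764
  k=2: S(2,0) = 15.8310; S(2,1) = 9.9400; S(2,2) = 6.2411
  k=3: S(3,0) = 19.9788; S(3,1) = 12.5443; S(3,2) = 7.8764; S(3,3) = 4.9454
Terminal payoffs V(N, i) = max(K - S_T, 0):
  V(3,0) = 0.000000; V(3,1) = 0.000000; V(3,2) = 1.033643; V(3,3) = 3.964577
Backward induction: V(k, i) = exp(-r*dt) * [p * V(k+1, i) + (1-p) * V(k+1, i+1)].
  V(2,0) = exp(-r*dt) * [p*0.000000 + (1-p)*0.000000] = 0.000000
  V(2,1) = exp(-r*dt) * [p*0.000000 + (1-p)*1.033643] = 0.560068
  V(2,2) = exp(-r*dt) * [p*1.033643 + (1-p)*3.964577] = 2.615553
  V(1,0) = exp(-r*dt) * [p*0.000000 + (1-p)*0.560068] = 0.303466
  V(1,1) = exp(-r*dt) * [p*0.560068 + (1-p)*2.615553] = 1.670459
  V(0,0) = exp(-r*dt) * [p*0.303466 + (1-p)*1.670459] = 1.042340

Answer: Price = V(0,0) = 1.0423


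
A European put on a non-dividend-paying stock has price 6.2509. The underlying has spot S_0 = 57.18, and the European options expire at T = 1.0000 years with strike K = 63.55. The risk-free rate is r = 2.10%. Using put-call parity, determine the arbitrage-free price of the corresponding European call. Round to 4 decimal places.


Put-call parity: C - P = S_0 * exp(-qT) - K * exp(-rT).
S_0 * exp(-qT) = 57.1800 * 1.00000000 = 57.18000000
K * exp(-rT) = 63.5500 * 0.97921896 = 62.22936520
C = P + S*exp(-qT) - K*exp(-rT)
C = 6.2509 + 57.18000000 - 62.22936520 = 1.2015

Answer: Call price = 1.2015


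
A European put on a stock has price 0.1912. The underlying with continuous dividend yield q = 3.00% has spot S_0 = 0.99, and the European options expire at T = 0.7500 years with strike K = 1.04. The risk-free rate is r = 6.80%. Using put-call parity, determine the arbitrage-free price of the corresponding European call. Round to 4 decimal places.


Answer: Call price = 0.1709

Derivation:
Put-call parity: C - P = S_0 * exp(-qT) - K * exp(-rT).
S_0 * exp(-qT) = 0.9900 * 0.97775124 = 0.96797372
K * exp(-rT) = 1.0400 * 0.95027867 = 0.98828982
C = P + S*exp(-qT) - K*exp(-rT)
C = 0.1912 + 0.96797372 - 0.98828982 = 0.1709


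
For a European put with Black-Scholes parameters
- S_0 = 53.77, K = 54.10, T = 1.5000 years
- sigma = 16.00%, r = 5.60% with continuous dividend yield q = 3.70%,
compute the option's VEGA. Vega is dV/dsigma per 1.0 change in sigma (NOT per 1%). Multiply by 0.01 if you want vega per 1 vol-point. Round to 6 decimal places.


d1 = 0.2121947290; d2 = 0.0162355496
phi(d1) = 0.3900611198; exp(-qT) = 0.9460120237; exp(-rT) = 0.9194312561
Vega = S * exp(-qT) * phi(d1) * sqrt(T) = 53.7700 * 0.9460120237 * 0.3900611198 * 1.2247448714 = 24.300487

Answer: Vega = 24.300487


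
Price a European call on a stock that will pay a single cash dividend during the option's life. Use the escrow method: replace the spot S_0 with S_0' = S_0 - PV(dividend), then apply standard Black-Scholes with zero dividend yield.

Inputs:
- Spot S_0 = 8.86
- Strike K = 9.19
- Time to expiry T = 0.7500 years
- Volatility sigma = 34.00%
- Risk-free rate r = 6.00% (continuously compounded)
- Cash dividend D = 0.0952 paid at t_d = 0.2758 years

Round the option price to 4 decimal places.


Answer: Price = 1.0176

Derivation:
PV(D) = D * exp(-r * t_d) = 0.0952 * 0.98358817 = 0.09363759
S_0' = S_0 - PV(D) = 8.8600 - 0.09363759 = 8.76636241
d1 = (ln(S_0'/K) + (r + sigma^2/2)*T) / (sigma*sqrt(T)) = 0.13977313
d2 = d1 - sigma*sqrt(T) = -0.15467551
exp(-rT) = 0.95599748
N(d1) = 0.55558038; N(d2) = 0.43853857
C = S_0' * N(d1) - K * exp(-rT) * N(d2) = 8.76636241 * 0.55558038 - 9.1900 * 0.95599748 * 0.43853857 = 1.0176


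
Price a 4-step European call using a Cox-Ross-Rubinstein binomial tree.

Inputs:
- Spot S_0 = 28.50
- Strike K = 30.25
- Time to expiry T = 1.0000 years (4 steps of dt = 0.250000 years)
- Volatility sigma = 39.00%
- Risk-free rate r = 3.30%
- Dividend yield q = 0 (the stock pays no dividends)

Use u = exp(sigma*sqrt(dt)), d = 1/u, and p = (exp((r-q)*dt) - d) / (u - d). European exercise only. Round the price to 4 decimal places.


Answer: Price = V(0,0) = 4.0904

Derivation:
dt = T/N = 0.250000
u = exp(sigma*sqrt(dt)) = 1.215311; d = 1/u = 0.822835
p = (exp((r-q)*dt) - d) / (u - d) = 0.472511
Discount per step: exp(-r*dt) = 0.991784
Stock lattice S(k, i) with i counting down-moves:
  k=0: S(0,0) = 28.5000
  k=1: S(1,0) = 34.6364; S(1,1) = 23.4508
  k=2: S(2,0) = 42.0940; S(2,1) = 28.5000; S(2,2) = 19.2961
  k=3: S(3,0) = 51.1572; S(3,1) = 34.6364; S(3,2) = 23.4508; S(3,3) = 15.8775
  k=4: S(4,0) = 62.1720; S(4,1) = 42.0940; S(4,2) = 28.5000; S(4,3) = 19.2961; S(4,4) = 13.0646
Terminal payoffs V(N, i) = max(S_T - K, 0):
  V(4,0) = 31.921960; V(4,1) = 11.843953; V(4,2) = 0.000000; V(4,3) = 0.000000; V(4,4) = 0.000000
Backward induction: V(k, i) = exp(-r*dt) * [p * V(k+1, i) + (1-p) * V(k+1, i+1)].
  V(3,0) = exp(-r*dt) * [p*31.921960 + (1-p)*11.843953] = 21.155779
  V(3,1) = exp(-r*dt) * [p*11.843953 + (1-p)*0.000000] = 5.550420
  V(3,2) = exp(-r*dt) * [p*0.000000 + (1-p)*0.000000] = 0.000000
  V(3,3) = exp(-r*dt) * [p*0.000000 + (1-p)*0.000000] = 0.000000
  V(2,0) = exp(-r*dt) * [p*21.155779 + (1-p)*5.550420] = 12.817942
  V(2,1) = exp(-r*dt) * [p*5.550420 + (1-p)*0.000000] = 2.601088
  V(2,2) = exp(-r*dt) * [p*0.000000 + (1-p)*0.000000] = 0.000000
  V(1,0) = exp(-r*dt) * [p*12.817942 + (1-p)*2.601088] = 7.367632
  V(1,1) = exp(-r*dt) * [p*2.601088 + (1-p)*0.000000] = 1.218945
  V(0,0) = exp(-r*dt) * [p*7.367632 + (1-p)*1.218945] = 4.090383


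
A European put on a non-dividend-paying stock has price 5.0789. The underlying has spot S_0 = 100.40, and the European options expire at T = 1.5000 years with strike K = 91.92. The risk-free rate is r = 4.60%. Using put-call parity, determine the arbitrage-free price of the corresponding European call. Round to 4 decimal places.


Put-call parity: C - P = S_0 * exp(-qT) - K * exp(-rT).
S_0 * exp(-qT) = 100.4000 * 1.00000000 = 100.40000000
K * exp(-rT) = 91.9200 * 0.93332668 = 85.79138843
C = P + S*exp(-qT) - K*exp(-rT)
C = 5.0789 + 100.40000000 - 85.79138843 = 19.6875

Answer: Call price = 19.6875


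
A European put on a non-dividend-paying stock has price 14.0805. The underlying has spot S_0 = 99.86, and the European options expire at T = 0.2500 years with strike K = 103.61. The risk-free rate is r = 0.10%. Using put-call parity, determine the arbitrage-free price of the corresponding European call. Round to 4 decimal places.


Put-call parity: C - P = S_0 * exp(-qT) - K * exp(-rT).
S_0 * exp(-qT) = 99.8600 * 1.00000000 = 99.86000000
K * exp(-rT) = 103.6100 * 0.99975003 = 103.58410074
C = P + S*exp(-qT) - K*exp(-rT)
C = 14.0805 + 99.86000000 - 103.58410074 = 10.3564

Answer: Call price = 10.3564


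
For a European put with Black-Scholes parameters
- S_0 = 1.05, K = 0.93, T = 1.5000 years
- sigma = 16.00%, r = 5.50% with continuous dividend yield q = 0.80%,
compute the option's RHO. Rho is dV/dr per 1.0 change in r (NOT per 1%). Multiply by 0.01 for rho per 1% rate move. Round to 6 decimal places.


d1 = 1.0770654257; d2 = 0.8811062463
phi(d1) = 0.2233593211; exp(-qT) = 0.9880717129; exp(-rT) = 0.9208114379
N(-d2) = 0.1891301584
Rho = -K*T*exp(-rT)*N(-d2) = -0.9300 * 1.5000 * 0.9208114379 * 0.1891301584 = -0.242944

Answer: Rho = -0.242944


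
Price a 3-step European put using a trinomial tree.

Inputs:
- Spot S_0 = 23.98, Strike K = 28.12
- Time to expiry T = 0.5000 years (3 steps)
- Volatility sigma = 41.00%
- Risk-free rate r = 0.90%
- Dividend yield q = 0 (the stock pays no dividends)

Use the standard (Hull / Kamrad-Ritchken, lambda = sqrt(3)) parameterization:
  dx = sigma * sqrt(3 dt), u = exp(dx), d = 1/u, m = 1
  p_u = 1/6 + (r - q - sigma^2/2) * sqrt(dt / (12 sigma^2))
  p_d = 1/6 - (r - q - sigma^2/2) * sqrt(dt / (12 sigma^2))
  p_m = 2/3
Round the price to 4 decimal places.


Answer: Price = V(0,0) = 5.5265

Derivation:
dt = T/N = 0.166667; dx = sigma*sqrt(3*dt) = 0.289914
u = exp(dx) = 1.336312; d = 1/u = 0.748328
p_u = 0.145094, p_m = 0.666667, p_d = 0.188239
Discount per step: exp(-r*dt) = 0.998501
Stock lattice S(k, j) with j the centered position index:
  k=0: S(0,+0) = 23.9800
  k=1: S(1,-1) = 17.9449; S(1,+0) = 23.9800; S(1,+1) = 32.0448
  k=2: S(2,-2) = 13.4287; S(2,-1) = 17.9449; S(2,+0) = 23.9800; S(2,+1) = 32.0448; S(2,+2) = 42.8218
  k=3: S(3,-3) = 10.0491; S(3,-2) = 13.4287; S(3,-1) = 17.9449; S(3,+0) = 23.9800; S(3,+1) = 32.0448; S(3,+2) = 42.8218; S(3,+3) = 57.2233
Terminal payoffs V(N, j) = max(K - S_T, 0):
  V(3,-3) = 18.070943; V(3,-2) = 14.691322; V(3,-1) = 10.175093; V(3,+0) = 4.140000; V(3,+1) = 0.000000; V(3,+2) = 0.000000; V(3,+3) = 0.000000
Backward induction: V(k, j) = exp(-r*dt) * [p_u * V(k+1, j+1) + p_m * V(k+1, j) + p_d * V(k+1, j-1)]
  V(2,-2) = exp(-r*dt) * [p_u*10.175093 + p_m*14.691322 + p_d*18.070943] = 14.650229
  V(2,-1) = exp(-r*dt) * [p_u*4.140000 + p_m*10.175093 + p_d*14.691322] = 10.134354
  V(2,+0) = exp(-r*dt) * [p_u*0.000000 + p_m*4.140000 + p_d*10.175093] = 4.668343
  V(2,+1) = exp(-r*dt) * [p_u*0.000000 + p_m*0.000000 + p_d*4.140000] = 0.778142
  V(2,+2) = exp(-r*dt) * [p_u*0.000000 + p_m*0.000000 + p_d*0.000000] = 0.000000
  V(1,-1) = exp(-r*dt) * [p_u*4.668343 + p_m*10.134354 + p_d*14.650229] = 10.176057
  V(1,+0) = exp(-r*dt) * [p_u*0.778142 + p_m*4.668343 + p_d*10.134354] = 5.125122
  V(1,+1) = exp(-r*dt) * [p_u*0.000000 + p_m*0.778142 + p_d*4.668343] = 1.395432
  V(0,+0) = exp(-r*dt) * [p_u*1.395432 + p_m*5.125122 + p_d*10.176057] = 5.526453


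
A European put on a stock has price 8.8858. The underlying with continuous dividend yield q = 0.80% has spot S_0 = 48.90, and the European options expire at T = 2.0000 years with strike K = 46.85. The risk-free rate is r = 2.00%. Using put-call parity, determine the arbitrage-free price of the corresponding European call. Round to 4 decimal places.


Answer: Call price = 11.9966

Derivation:
Put-call parity: C - P = S_0 * exp(-qT) - K * exp(-rT).
S_0 * exp(-qT) = 48.9000 * 0.98412732 = 48.12382595
K * exp(-rT) = 46.8500 * 0.96078944 = 45.01298522
C = P + S*exp(-qT) - K*exp(-rT)
C = 8.8858 + 48.12382595 - 45.01298522 = 11.9966


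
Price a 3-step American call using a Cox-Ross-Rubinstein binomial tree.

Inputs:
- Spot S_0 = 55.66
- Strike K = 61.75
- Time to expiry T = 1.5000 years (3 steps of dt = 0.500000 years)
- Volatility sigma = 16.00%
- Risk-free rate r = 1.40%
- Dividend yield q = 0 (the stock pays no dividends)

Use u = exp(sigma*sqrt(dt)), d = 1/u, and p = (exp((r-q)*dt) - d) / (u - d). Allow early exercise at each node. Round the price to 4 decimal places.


dt = T/N = 0.500000
u = exp(sigma*sqrt(dt)) = 1.119785; d = 1/u = 0.893028
p = (exp((r-q)*dt) - d) / (u - d) = 0.502724
Discount per step: exp(-r*dt) = 0.993024
Stock lattice S(k, i) with i counting down-moves:
  k=0: S(0,0) = 55.6600
  k=1: S(1,0) = 62.3273; S(1,1) = 49.7060
  k=2: S(2,0) = 69.7932; S(2,1) = 55.6600; S(2,2) = 44.3888
  k=3: S(3,0) = 78.1534; S(3,1) = 62.3273; S(3,2) = 49.7060; S(3,3) = 39.6405
Terminal payoffs V(N, i) = max(S_T - K, 0):
  V(3,0) = 16.403357; V(3,1) = 0.577257; V(3,2) = 0.000000; V(3,3) = 0.000000
Backward induction: V(k, i) = exp(-r*dt) * [p * V(k+1, i) + (1-p) * V(k+1, i+1)]; then take max(V_cont, immediate exercise) for American.
  V(2,0) = exp(-r*dt) * [p*16.403357 + (1-p)*0.577257] = 8.473895; exercise = 8.043154; V(2,0) = max -> 8.473895
  V(2,1) = exp(-r*dt) * [p*0.577257 + (1-p)*0.000000] = 0.288177; exercise = 0.000000; V(2,1) = max -> 0.288177
  V(2,2) = exp(-r*dt) * [p*0.000000 + (1-p)*0.000000] = 0.000000; exercise = 0.000000; V(2,2) = max -> 0.000000
  V(1,0) = exp(-r*dt) * [p*8.473895 + (1-p)*0.288177] = 4.372619; exercise = 0.577257; V(1,0) = max -> 4.372619
  V(1,1) = exp(-r*dt) * [p*0.288177 + (1-p)*0.000000] = 0.143863; exercise = 0.000000; V(1,1) = max -> 0.143863
  V(0,0) = exp(-r*dt) * [p*4.372619 + (1-p)*0.143863] = 2.253928; exercise = 0.000000; V(0,0) = max -> 2.253928

Answer: Price = V(0,0) = 2.2539


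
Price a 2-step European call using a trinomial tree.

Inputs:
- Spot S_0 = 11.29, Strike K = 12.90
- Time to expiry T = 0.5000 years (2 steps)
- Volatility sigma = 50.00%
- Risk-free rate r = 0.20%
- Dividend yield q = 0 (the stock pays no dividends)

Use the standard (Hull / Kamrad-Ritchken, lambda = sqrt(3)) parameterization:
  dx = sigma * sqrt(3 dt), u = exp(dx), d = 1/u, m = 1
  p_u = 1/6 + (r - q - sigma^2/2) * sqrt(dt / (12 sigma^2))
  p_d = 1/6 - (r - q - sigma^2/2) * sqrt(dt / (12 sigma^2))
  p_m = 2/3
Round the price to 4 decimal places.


Answer: Price = V(0,0) = 1.0272

Derivation:
dt = T/N = 0.250000; dx = sigma*sqrt(3*dt) = 0.433013
u = exp(dx) = 1.541896; d = 1/u = 0.648552
p_u = 0.131160, p_m = 0.666667, p_d = 0.202174
Discount per step: exp(-r*dt) = 0.999500
Stock lattice S(k, j) with j the centered position index:
  k=0: S(0,+0) = 11.2900
  k=1: S(1,-1) = 7.3222; S(1,+0) = 11.2900; S(1,+1) = 17.4080
  k=2: S(2,-2) = 4.7488; S(2,-1) = 7.3222; S(2,+0) = 11.2900; S(2,+1) = 17.4080; S(2,+2) = 26.8413
Terminal payoffs V(N, j) = max(S_T - K, 0):
  V(2,-2) = 0.000000; V(2,-1) = 0.000000; V(2,+0) = 0.000000; V(2,+1) = 4.508004; V(2,+2) = 13.941328
Backward induction: V(k, j) = exp(-r*dt) * [p_u * V(k+1, j+1) + p_m * V(k+1, j) + p_d * V(k+1, j-1)]
  V(1,-1) = exp(-r*dt) * [p_u*0.000000 + p_m*0.000000 + p_d*0.000000] = 0.000000
  V(1,+0) = exp(-r*dt) * [p_u*4.508004 + p_m*0.000000 + p_d*0.000000] = 0.590973
  V(1,+1) = exp(-r*dt) * [p_u*13.941328 + p_m*4.508004 + p_d*0.000000] = 4.831459
  V(0,+0) = exp(-r*dt) * [p_u*4.831459 + p_m*0.590973 + p_d*0.000000] = 1.027160


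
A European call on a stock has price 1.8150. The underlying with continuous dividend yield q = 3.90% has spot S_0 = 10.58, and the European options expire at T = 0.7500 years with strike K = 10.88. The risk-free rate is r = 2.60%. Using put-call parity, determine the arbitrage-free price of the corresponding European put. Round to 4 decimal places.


Answer: Put price = 2.2099

Derivation:
Put-call parity: C - P = S_0 * exp(-qT) - K * exp(-rT).
S_0 * exp(-qT) = 10.5800 * 0.97117364 = 10.27501712
K * exp(-rT) = 10.8800 * 0.98068890 = 10.66989518
P = C - S*exp(-qT) + K*exp(-rT)
P = 1.8150 - 10.27501712 + 10.66989518 = 2.2099


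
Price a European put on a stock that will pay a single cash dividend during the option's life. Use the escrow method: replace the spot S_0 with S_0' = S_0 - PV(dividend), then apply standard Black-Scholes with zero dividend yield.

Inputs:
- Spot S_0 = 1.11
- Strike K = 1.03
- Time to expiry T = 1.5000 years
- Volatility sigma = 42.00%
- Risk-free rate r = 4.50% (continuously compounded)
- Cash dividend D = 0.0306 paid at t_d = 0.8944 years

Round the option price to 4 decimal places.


Answer: Price = 0.1535

Derivation:
PV(D) = D * exp(-r * t_d) = 0.0306 * 0.96055119 = 0.02939287
S_0' = S_0 - PV(D) = 1.1100 - 0.02939287 = 1.08060713
d1 = (ln(S_0'/K) + (r + sigma^2/2)*T) / (sigma*sqrt(T)) = 0.48166347
d2 = d1 - sigma*sqrt(T) = -0.03272938
exp(-rT) = 0.93472772
N(-d1) = 0.31502252; N(-d2) = 0.51305480
P = K * exp(-rT) * N(-d2) - S_0' * N(-d1) = 1.0300 * 0.93472772 * 0.51305480 - 1.08060713 * 0.31502252 = 0.1535


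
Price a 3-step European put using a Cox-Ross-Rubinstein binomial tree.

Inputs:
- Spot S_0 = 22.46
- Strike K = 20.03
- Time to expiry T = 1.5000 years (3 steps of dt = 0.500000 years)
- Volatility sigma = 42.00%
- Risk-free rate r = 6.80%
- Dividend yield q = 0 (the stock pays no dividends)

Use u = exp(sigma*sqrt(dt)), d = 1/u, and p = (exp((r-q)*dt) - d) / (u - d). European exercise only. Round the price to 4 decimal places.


Answer: Price = V(0,0) = 2.5114

Derivation:
dt = T/N = 0.500000
u = exp(sigma*sqrt(dt)) = 1.345795; d = 1/u = 0.743055
p = (exp((r-q)*dt) - d) / (u - d) = 0.483674
Discount per step: exp(-r*dt) = 0.966572
Stock lattice S(k, i) with i counting down-moves:
  k=0: S(0,0) = 22.4600
  k=1: S(1,0) = 30.2266; S(1,1) = 16.6890
  k=2: S(2,0) = 40.6787; S(2,1) = 22.4600; S(2,2) = 12.4009
  k=3: S(3,0) = 54.7452; S(3,1) = 30.2266; S(3,2) = 16.6890; S(3,3) = 9.2145
Terminal payoffs V(N, i) = max(K - S_T, 0):
  V(3,0) = 0.000000; V(3,1) = 0.000000; V(3,2) = 3.340979; V(3,3) = 10.815472
Backward induction: V(k, i) = exp(-r*dt) * [p * V(k+1, i) + (1-p) * V(k+1, i+1)].
  V(2,0) = exp(-r*dt) * [p*0.000000 + (1-p)*0.000000] = 0.000000
  V(2,1) = exp(-r*dt) * [p*0.000000 + (1-p)*3.340979] = 1.667370
  V(2,2) = exp(-r*dt) * [p*3.340979 + (1-p)*10.815472] = 6.959562
  V(1,0) = exp(-r*dt) * [p*0.000000 + (1-p)*1.667370] = 0.832128
  V(1,1) = exp(-r*dt) * [p*1.667370 + (1-p)*6.959562] = 4.252787
  V(0,0) = exp(-r*dt) * [p*0.832128 + (1-p)*4.252787] = 2.511446


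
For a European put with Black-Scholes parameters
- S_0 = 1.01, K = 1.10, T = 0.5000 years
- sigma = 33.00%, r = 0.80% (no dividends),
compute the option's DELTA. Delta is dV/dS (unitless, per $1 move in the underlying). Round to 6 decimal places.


d1 = -0.2319946593; d2 = -0.4653398971
phi(d1) = 0.3883496077; exp(-qT) = 1.0000000000; exp(-rT) = 0.9960079893
N(-d1) = 0.5917289191
Delta = -exp(-qT) * N(-d1) = -1.0000000000 * 0.5917289191 = -0.591729

Answer: Delta = -0.591729


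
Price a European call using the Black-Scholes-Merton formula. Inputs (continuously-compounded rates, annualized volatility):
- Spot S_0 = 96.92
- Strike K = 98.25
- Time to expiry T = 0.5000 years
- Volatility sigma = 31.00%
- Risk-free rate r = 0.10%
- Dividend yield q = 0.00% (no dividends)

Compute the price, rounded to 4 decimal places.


d1 = (ln(S/K) + (r - q + 0.5*sigma^2) * T) / (sigma * sqrt(T)) = 0.04970571
d2 = d1 - sigma * sqrt(T) = -0.16949740
exp(-rT) = 0.99950012; exp(-qT) = 1.00000000
C = S_0 * exp(-qT) * N(d1) - K * exp(-rT) * N(d2)
N(d1) = 0.51982155; N(d2) = 0.43270271
C = 96.9200 * 1.00000000 * 0.51982155 - 98.2500 * 0.99950012 * 0.43270271 = 7.8893

Answer: Price = 7.8893


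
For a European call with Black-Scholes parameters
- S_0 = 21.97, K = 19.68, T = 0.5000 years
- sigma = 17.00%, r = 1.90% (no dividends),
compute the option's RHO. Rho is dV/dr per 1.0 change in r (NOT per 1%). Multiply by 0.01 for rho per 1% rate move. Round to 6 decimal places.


Answer: Rho = 8.041343

Derivation:
d1 = 1.0548368960; d2 = 0.9346287432
phi(d1) = 0.2287149131; exp(-qT) = 1.0000000000; exp(-rT) = 0.9905449824
N(d2) = 0.8250101696
Rho = K*T*exp(-rT)*N(d2) = 19.6800 * 0.5000 * 0.9905449824 * 0.8250101696 = 8.041343
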